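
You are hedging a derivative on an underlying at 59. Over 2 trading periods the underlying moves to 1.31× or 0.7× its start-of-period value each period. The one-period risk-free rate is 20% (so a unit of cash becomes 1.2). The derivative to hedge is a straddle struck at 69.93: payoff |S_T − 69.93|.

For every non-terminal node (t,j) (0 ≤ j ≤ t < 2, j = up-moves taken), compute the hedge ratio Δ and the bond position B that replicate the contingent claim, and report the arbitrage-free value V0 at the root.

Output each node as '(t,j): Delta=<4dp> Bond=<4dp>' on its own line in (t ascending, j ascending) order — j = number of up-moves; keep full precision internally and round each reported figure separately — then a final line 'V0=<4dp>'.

(0,0): Delta=0.1889 Bond=7.6462
(1,0): Delta=-1.0000 Bond=58.2750
(1,1): Delta=0.3286 Bond=-1.6264
V0=18.7884

The replicating-portfolio and risk-neutral prices coincide; use p* = (1.2−0.7)/(1.31−0.7) = 0.8197 for the latter.
Terminal payoffs: V(2,0)=41.0200, V(2,1)=15.8270, V(2,2)=31.3199
  t=1,j=0: stock 41.3000 → up 54.1030 (V=15.8270), down 28.9100 (V=41.0200). Price 16.9750; hedge Δ=-1.0000, bond B=58.2750.
  t=1,j=1: stock 77.2900 → up 101.2499 (V=31.3199), down 54.1030 (V=15.8270). Price 23.7717; hedge Δ=0.3286, bond B=-1.6264.
  t=0,j=0: stock 59.0000 → up 77.2900 (V=23.7717), down 41.3000 (V=16.9750). Price 18.7884; hedge Δ=0.1889, bond B=7.6462.
The time-0 hedge costs 18.7884, which is the no-arbitrage price.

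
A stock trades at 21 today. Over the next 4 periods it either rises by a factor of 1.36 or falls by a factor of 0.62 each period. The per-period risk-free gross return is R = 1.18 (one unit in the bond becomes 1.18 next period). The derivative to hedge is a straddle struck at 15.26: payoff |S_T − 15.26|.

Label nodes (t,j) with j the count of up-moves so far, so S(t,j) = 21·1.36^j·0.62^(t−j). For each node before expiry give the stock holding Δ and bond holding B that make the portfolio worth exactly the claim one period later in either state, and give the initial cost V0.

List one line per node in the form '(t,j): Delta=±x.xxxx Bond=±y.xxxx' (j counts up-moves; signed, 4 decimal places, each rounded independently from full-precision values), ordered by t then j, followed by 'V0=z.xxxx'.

The replicating-portfolio and risk-neutral prices coincide; use p* = (1.18−0.62)/(1.36−0.62) = 0.7568 for the latter.
Terminal values V(4,·): V(4,0)=12.1570, V(4,1)=8.4534, V(4,2)=0.3293, V(4,3)=17.4912, V(4,4)=56.5814
(3,0): S=5.0049. Δ = (V_up−V_dn)/(S_up−S_dn) = (8.4534−12.1570)/(6.8066−3.1030) = -1.0000. V = [p*·8.4534 + (1−p*)·12.1570]/1.18 = 7.9273. B = V − Δ·S = 12.9322.
(3,1): S=10.9785. Δ = (V_up−V_dn)/(S_up−S_dn) = (0.3293−8.4534)/(14.9307−6.8066) = -1.0000. V = [p*·0.3293 + (1−p*)·8.4534]/1.18 = 1.9537. B = V − Δ·S = 12.9322.
(3,2): S=24.0818. Δ = (V_up−V_dn)/(S_up−S_dn) = (17.4912−0.3293)/(32.7512−14.9307) = 0.9630. V = [p*·17.4912 + (1−p*)·0.3293]/1.18 = 11.2853. B = V − Δ·S = -11.9065.
(3,3): S=52.8246. Δ = (V_up−V_dn)/(S_up−S_dn) = (56.5814−17.4912)/(71.8414−32.7512) = 1.0000. V = [p*·56.5814 + (1−p*)·17.4912]/1.18 = 39.8924. B = V − Δ·S = -12.9322.
(2,0): S=8.0724. Δ = (V_up−V_dn)/(S_up−S_dn) = (1.9537−7.9273)/(10.9785−5.0049) = -1.0000. V = [p*·1.9537 + (1−p*)·7.9273]/1.18 = 2.8871. B = V − Δ·S = 10.9595.
(2,1): S=17.7072. Δ = (V_up−V_dn)/(S_up−S_dn) = (11.2853−1.9537)/(24.0818−10.9785) = 0.7122. V = [p*·11.2853 + (1−p*)·1.9537]/1.18 = 7.6403. B = V − Δ·S = -4.9700.
(2,2): S=38.8416. Δ = (V_up−V_dn)/(S_up−S_dn) = (39.8924−11.2853)/(52.8246−24.0818) = 0.9953. V = [p*·39.8924 + (1−p*)·11.2853]/1.18 = 27.9101. B = V − Δ·S = -10.7481.
(1,0): S=13.0200. Δ = (V_up−V_dn)/(S_up−S_dn) = (7.6403−2.8871)/(17.7072−8.0724) = 0.4933. V = [p*·7.6403 + (1−p*)·2.8871]/1.18 = 5.4950. B = V − Δ·S = -0.9282.
(1,1): S=28.5600. Δ = (V_up−V_dn)/(S_up−S_dn) = (27.9101−7.6403)/(38.8416−17.7072) = 0.9591. V = [p*·27.9101 + (1−p*)·7.6403]/1.18 = 19.4742. B = V − Δ·S = -7.9174.
(0,0): S=21.0000. Δ = (V_up−V_dn)/(S_up−S_dn) = (19.4742−5.4950)/(28.5600−13.0200) = 0.8996. V = [p*·19.4742 + (1−p*)·5.4950]/1.18 = 13.6219. B = V − Δ·S = -5.2689.
The time-0 hedge costs 13.6219, which is the no-arbitrage price.

(0,0): Delta=0.8996 Bond=-5.2689
(1,0): Delta=0.4933 Bond=-0.9282
(1,1): Delta=0.9591 Bond=-7.9174
(2,0): Delta=-1.0000 Bond=10.9595
(2,1): Delta=0.7122 Bond=-4.9700
(2,2): Delta=0.9953 Bond=-10.7481
(3,0): Delta=-1.0000 Bond=12.9322
(3,1): Delta=-1.0000 Bond=12.9322
(3,2): Delta=0.9630 Bond=-11.9065
(3,3): Delta=1.0000 Bond=-12.9322
V0=13.6219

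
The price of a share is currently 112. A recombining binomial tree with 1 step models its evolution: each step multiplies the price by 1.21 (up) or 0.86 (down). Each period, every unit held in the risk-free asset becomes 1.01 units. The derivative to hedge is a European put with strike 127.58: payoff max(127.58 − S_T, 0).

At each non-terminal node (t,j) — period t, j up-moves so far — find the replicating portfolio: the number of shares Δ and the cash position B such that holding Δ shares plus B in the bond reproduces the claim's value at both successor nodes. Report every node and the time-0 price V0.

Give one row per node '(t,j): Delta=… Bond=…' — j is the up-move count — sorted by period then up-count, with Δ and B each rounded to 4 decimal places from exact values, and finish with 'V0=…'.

(0,0): Delta=-0.7974 Bond=107.0003
V0=17.6860

Since d<R<u, set p* = (R−d)/(u−d) = 0.4286; price each node as the discounted p*-expectation of its children.
Terminal values V(1,·): V(1,0)=31.2600, V(1,1)=0.0000
(0,0): S=112.0000. Δ = (V_up−V_dn)/(S_up−S_dn) = (0.0000−31.2600)/(135.5200−96.3200) = -0.7974. V = [p*·0.0000 + (1−p*)·31.2600]/1.01 = 17.6860. B = V − Δ·S = 107.0003.
Check: Δ(0,0)·S0 + B(0,0) = 17.6860 = V0.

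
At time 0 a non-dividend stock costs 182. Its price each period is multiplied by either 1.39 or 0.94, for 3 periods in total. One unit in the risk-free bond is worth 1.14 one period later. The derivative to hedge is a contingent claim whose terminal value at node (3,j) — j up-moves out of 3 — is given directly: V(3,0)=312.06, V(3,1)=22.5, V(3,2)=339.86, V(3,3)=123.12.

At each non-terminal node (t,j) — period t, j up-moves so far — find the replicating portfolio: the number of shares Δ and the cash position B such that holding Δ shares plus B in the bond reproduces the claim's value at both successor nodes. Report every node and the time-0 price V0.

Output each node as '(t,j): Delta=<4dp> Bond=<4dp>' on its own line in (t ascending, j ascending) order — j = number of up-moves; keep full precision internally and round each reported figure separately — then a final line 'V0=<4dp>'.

Risk-neutral probability p* = (R−d)/(u−d) = (1.14−0.94)/(1.39−0.94) = 0.4444.
Terminal values V(3,·): V(3,0)=312.0600, V(3,1)=22.5000, V(3,2)=339.8600, V(3,3)=123.1200
(2,0): S=160.8152. Δ = (V_up−V_dn)/(S_up−S_dn) = (22.5000−312.0600)/(223.5331−151.1663) = -4.0013. V = [p*·22.5000 + (1−p*)·312.0600]/1.14 = 160.8480. B = V − Δ·S = 804.3146.
(2,1): S=237.8012. Δ = (V_up−V_dn)/(S_up−S_dn) = (339.8600−22.5000)/(330.5437−223.5331) = 2.9657. V = [p*·339.8600 + (1−p*)·22.5000]/1.14 = 143.4639. B = V − Δ·S = -561.7805.
(2,2): S=351.6422. Δ = (V_up−V_dn)/(S_up−S_dn) = (123.1200−339.8600)/(488.7827−330.5437) = -1.3697. V = [p*·123.1200 + (1−p*)·339.8600]/1.14 = 213.6238. B = V − Δ·S = 695.2682.
(1,0): S=171.0800. Δ = (V_up−V_dn)/(S_up−S_dn) = (143.4639−160.8480)/(237.8012−160.8152) = -0.2258. V = [p*·143.4639 + (1−p*)·160.8480]/1.14 = 134.3173. B = V − Δ·S = 172.9484.
(1,1): S=252.9800. Δ = (V_up−V_dn)/(S_up−S_dn) = (213.6238−143.4639)/(351.6422−237.8012) = 0.6163. V = [p*·213.6238 + (1−p*)·143.4639]/1.14 = 153.1983. B = V − Δ·S = -2.7124.
(0,0): S=182.0000. Δ = (V_up−V_dn)/(S_up−S_dn) = (153.1983−134.3173)/(252.9800−171.0800) = 0.2305. V = [p*·153.1983 + (1−p*)·134.3173]/1.14 = 125.1832. B = V − Δ·S = 83.2254.
Check: Δ(0,0)·S0 + B(0,0) = 125.1832 = V0.

(0,0): Delta=0.2305 Bond=83.2254
(1,0): Delta=-0.2258 Bond=172.9484
(1,1): Delta=0.6163 Bond=-2.7124
(2,0): Delta=-4.0013 Bond=804.3146
(2,1): Delta=2.9657 Bond=-561.7805
(2,2): Delta=-1.3697 Bond=695.2682
V0=125.1832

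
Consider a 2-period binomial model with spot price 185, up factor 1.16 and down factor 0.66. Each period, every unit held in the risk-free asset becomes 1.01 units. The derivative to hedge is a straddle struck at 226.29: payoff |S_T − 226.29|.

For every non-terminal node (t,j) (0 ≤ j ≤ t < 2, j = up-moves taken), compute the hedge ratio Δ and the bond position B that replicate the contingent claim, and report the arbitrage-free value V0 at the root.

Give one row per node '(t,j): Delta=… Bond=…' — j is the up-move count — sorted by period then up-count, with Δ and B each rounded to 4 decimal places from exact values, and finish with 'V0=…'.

The replicating-portfolio and risk-neutral prices coincide; use p* = (1.01−0.66)/(1.16−0.66) = 0.7000 for the latter.
Terminal values V(2,·): V(2,0)=145.7040, V(2,1)=84.6540, V(2,2)=22.6460
Node (1,0) S=122.1000: V=(p*·84.6540+(1−p*)·145.7040)/1.01=101.9495; Δ=(84.6540−145.7040)/(141.6360−80.5860)=-1.0000; B=V−Δ·S=224.0495
Node (1,1) S=214.6000: V=(p*·22.6460+(1−p*)·84.6540)/1.01=40.8400; Δ=(22.6460−84.6540)/(248.9360−141.6360)=-0.5779; B=V−Δ·S=164.8560
Node (0,0) S=185.0000: V=(p*·40.8400+(1−p*)·101.9495)/1.01=58.5870; Δ=(40.8400−101.9495)/(214.6000−122.1000)=-0.6606; B=V−Δ·S=180.8060
Check: Δ(0,0)·S0 + B(0,0) = 58.5870 = V0.

(0,0): Delta=-0.6606 Bond=180.8060
(1,0): Delta=-1.0000 Bond=224.0495
(1,1): Delta=-0.5779 Bond=164.8560
V0=58.5870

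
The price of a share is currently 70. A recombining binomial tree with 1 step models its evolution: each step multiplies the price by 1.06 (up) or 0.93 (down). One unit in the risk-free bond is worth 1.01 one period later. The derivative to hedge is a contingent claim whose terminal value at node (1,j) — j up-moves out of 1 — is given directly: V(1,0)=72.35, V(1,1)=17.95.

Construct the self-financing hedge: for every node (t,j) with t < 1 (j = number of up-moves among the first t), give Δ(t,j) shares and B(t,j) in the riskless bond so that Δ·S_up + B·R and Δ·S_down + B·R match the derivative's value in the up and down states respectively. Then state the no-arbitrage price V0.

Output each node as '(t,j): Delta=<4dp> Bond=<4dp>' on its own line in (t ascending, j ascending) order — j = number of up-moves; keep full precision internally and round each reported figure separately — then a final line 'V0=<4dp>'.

(0,0): Delta=-5.9780 Bond=456.9497
V0=38.4882

The replicating-portfolio and risk-neutral prices coincide; use p* = (1.01−0.93)/(1.06−0.93) = 0.6154 for the latter.
Terminal values V(1,·): V(1,0)=72.3500, V(1,1)=17.9500
(0,0): S=70.0000. Δ = (V_up−V_dn)/(S_up−S_dn) = (17.9500−72.3500)/(74.2000−65.1000) = -5.9780. V = [p*·17.9500 + (1−p*)·72.3500]/1.01 = 38.4882. B = V − Δ·S = 456.9497.
Check: Δ(0,0)·S0 + B(0,0) = 38.4882 = V0.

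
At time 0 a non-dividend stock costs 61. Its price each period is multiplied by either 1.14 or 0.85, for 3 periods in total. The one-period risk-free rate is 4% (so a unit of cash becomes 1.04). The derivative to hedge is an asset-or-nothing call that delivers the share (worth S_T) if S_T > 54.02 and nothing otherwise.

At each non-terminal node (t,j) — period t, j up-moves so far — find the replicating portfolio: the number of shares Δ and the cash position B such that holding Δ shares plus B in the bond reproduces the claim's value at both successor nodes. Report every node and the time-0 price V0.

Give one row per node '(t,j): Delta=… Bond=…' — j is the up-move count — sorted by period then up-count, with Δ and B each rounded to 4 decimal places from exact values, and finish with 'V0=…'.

The replicating-portfolio and risk-neutral prices coincide; use p* = (1.04−0.85)/(1.14−0.85) = 0.6552 for the latter.
Payoff layer (t=3): V(3,0)=0.0000, V(3,1)=0.0000, V(3,2)=67.3843, V(3,3)=90.3742
  t=2,j=0: stock 44.0725 → up 50.2426 (V=0.0000), down 37.4616 (V=0.0000). Price 0.0000; hedge Δ=0.0000, bond B=0.0000.
  t=2,j=1: stock 59.1090 → up 67.3843 (V=67.3843), down 50.2426 (V=0.0000). Price 42.4503; hedge Δ=3.9310, bond B=-189.9092.
  t=2,j=2: stock 79.2756 → up 90.3742 (V=90.3742), down 67.3843 (V=67.3843). Price 79.2756; hedge Δ=1.0000, bond B=0.0000.
  t=1,j=0: stock 51.8500 → up 59.1090 (V=42.4503), down 44.0725 (V=0.0000). Price 26.7426; hedge Δ=2.8232, bond B=-119.6378.
  t=1,j=1: stock 69.5400 → up 79.2756 (V=79.2756), down 59.1090 (V=42.4503). Price 64.0166; hedge Δ=1.8261, bond B=-62.9672.
  t=0,j=0: stock 61.0000 → up 69.5400 (V=64.0166), down 51.8500 (V=26.7426). Price 49.1956; hedge Δ=2.1071, bond B=-79.3354.
Root portfolio cost Δ·61+B reproduces V0=49.1956.

(0,0): Delta=2.1071 Bond=-79.3354
(1,0): Delta=2.8232 Bond=-119.6378
(1,1): Delta=1.8261 Bond=-62.9672
(2,0): Delta=0.0000 Bond=0.0000
(2,1): Delta=3.9310 Bond=-189.9092
(2,2): Delta=1.0000 Bond=0.0000
V0=49.1956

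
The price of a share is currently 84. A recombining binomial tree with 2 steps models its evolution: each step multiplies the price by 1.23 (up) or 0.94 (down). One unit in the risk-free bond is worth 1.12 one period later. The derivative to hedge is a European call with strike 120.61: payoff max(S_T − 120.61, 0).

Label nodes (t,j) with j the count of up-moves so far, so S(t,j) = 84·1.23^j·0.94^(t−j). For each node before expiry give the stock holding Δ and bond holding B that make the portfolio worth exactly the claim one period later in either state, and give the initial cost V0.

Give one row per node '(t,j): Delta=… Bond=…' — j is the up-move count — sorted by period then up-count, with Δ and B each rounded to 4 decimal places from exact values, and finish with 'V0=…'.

(0,0): Delta=0.1473 Bond=-10.3828
(1,0): Delta=0.0000 Bond=0.0000
(1,1): Delta=0.2161 Bond=-18.7352
V0=1.9882

Risk-neutral probability p* = (R−d)/(u−d) = (1.12−0.94)/(1.23−0.94) = 0.6207.
Terminal payoffs: V(2,0)=0.0000, V(2,1)=0.0000, V(2,2)=6.4736
(1,0): S=78.9600. Δ = (V_up−V_dn)/(S_up−S_dn) = (0.0000−0.0000)/(97.1208−74.2224) = 0.0000. V = [p*·0.0000 + (1−p*)·0.0000]/1.12 = 0.0000. B = V − Δ·S = 0.0000.
(1,1): S=103.3200. Δ = (V_up−V_dn)/(S_up−S_dn) = (6.4736−0.0000)/(127.0836−97.1208) = 0.2161. V = [p*·6.4736 + (1−p*)·0.0000]/1.12 = 3.5876. B = V − Δ·S = -18.7352.
(0,0): S=84.0000. Δ = (V_up−V_dn)/(S_up−S_dn) = (3.5876−0.0000)/(103.3200−78.9600) = 0.1473. V = [p*·3.5876 + (1−p*)·0.0000]/1.12 = 1.9882. B = V − Δ·S = -10.3828.
Check: Δ(0,0)·S0 + B(0,0) = 1.9882 = V0.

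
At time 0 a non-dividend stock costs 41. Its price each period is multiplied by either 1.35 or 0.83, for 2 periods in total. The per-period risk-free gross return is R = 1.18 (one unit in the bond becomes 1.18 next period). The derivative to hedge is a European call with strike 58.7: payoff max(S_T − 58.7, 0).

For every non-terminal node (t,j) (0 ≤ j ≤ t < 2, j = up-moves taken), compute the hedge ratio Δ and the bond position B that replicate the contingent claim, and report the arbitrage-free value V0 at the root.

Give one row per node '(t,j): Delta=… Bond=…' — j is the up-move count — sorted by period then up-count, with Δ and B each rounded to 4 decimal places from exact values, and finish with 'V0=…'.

(0,0): Delta=0.4287 Bond=-12.3625
(1,0): Delta=0.0000 Bond=0.0000
(1,1): Delta=0.5567 Bond=-21.6732
V0=5.2131

Risk-neutral probability p* = (R−d)/(u−d) = (1.18−0.83)/(1.35−0.83) = 0.6731.
Terminal values V(2,·): V(2,0)=0.0000, V(2,1)=0.0000, V(2,2)=16.0225
Node (1,0) S=34.0300: V=(p*·0.0000+(1−p*)·0.0000)/1.18=0.0000; Δ=(0.0000−0.0000)/(45.9405−28.2449)=0.0000; B=V−Δ·S=0.0000
Node (1,1) S=55.3500: V=(p*·16.0225+(1−p*)·0.0000)/1.18=9.1393; Δ=(16.0225−0.0000)/(74.7225−45.9405)=0.5567; B=V−Δ·S=-21.6732
Node (0,0) S=41.0000: V=(p*·9.1393+(1−p*)·0.0000)/1.18=5.2131; Δ=(9.1393−0.0000)/(55.3500−34.0300)=0.4287; B=V−Δ·S=-12.3625
The time-0 hedge costs 5.2131, which is the no-arbitrage price.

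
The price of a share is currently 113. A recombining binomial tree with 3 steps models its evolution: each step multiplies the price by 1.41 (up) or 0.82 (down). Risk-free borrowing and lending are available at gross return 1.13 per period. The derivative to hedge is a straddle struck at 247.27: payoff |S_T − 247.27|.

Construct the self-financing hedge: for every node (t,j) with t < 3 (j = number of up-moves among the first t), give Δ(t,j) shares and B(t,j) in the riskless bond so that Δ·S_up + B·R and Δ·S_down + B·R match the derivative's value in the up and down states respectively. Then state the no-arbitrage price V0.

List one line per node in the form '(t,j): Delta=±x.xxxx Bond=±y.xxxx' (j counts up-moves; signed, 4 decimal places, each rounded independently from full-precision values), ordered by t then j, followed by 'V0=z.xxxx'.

(0,0): Delta=-0.5493 Bond=134.4113
(1,0): Delta=-1.0000 Bond=193.6487
(1,1): Delta=-0.3125 Bond=114.1625
(2,0): Delta=-1.0000 Bond=218.8230
(2,1): Delta=-1.0000 Bond=218.8230
(2,2): Delta=0.0486 Bond=47.8764
V0=72.3429

Since d<R<u, set p* = (R−d)/(u−d) = 0.5254; price each node as the discounted p*-expectation of its children.
Terminal values V(3,·): V(3,0)=184.9654, V(3,1)=140.1365, V(3,2)=63.0527, V(3,3)=69.4940
  t=2,j=0: stock 75.9812 → up 107.1335 (V=140.1365), down 62.3046 (V=184.9654). Price 142.8418; hedge Δ=-1.0000, bond B=218.8230.
  t=2,j=1: stock 130.6506 → up 184.2173 (V=63.0527), down 107.1335 (V=140.1365). Price 88.1724; hedge Δ=-1.0000, bond B=218.8230.
  t=2,j=2: stock 224.6553 → up 316.7640 (V=69.4940), down 184.2173 (V=63.0527). Price 58.7939; hedge Δ=0.0486, bond B=47.8764.
  t=1,j=0: stock 92.6600 → up 130.6506 (V=88.1724), down 75.9812 (V=142.8418). Price 100.9887; hedge Δ=-1.0000, bond B=193.6487.
  t=1,j=1: stock 159.3300 → up 224.6553 (V=58.7939), down 130.6506 (V=88.1724). Price 64.3683; hedge Δ=-0.3125, bond B=114.1625.
  t=0,j=0: stock 113.0000 → up 159.3300 (V=64.3683), down 92.6600 (V=100.9887). Price 72.3429; hedge Δ=-0.5493, bond B=134.4113.
Each (Δ,B) replicates both successor values, so the strategy is self-financing and V0 is arbitrage-free.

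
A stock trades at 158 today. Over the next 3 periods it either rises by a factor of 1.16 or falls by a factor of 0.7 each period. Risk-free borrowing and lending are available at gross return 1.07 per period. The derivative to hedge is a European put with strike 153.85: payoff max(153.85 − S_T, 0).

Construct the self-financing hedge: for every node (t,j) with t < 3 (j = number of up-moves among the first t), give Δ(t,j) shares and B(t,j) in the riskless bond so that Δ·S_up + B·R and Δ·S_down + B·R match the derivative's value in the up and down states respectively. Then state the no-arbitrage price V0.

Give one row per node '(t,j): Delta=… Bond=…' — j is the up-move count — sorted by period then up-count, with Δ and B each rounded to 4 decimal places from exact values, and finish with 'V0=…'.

Under the risk-neutral measure, an up-move has probability p* = (R−d)/(u−d) = 0.8043 and values discount at R = 1.07.
At expiry t=3: V(3,0)=99.6560, V(3,1)=64.0428, V(3,2)=5.0266, V(3,3)=0.0000
(2,0): S=77.4200. Δ = (V_up−V_dn)/(S_up−S_dn) = (64.0428−99.6560)/(89.8072−54.1940) = -1.0000. V = [p*·64.0428 + (1−p*)·99.6560]/1.07 = 66.3650. B = V − Δ·S = 143.7850.
(2,1): S=128.2960. Δ = (V_up−V_dn)/(S_up−S_dn) = (5.0266−64.0428)/(148.8234−89.8072) = -1.0000. V = [p*·5.0266 + (1−p*)·64.0428]/1.07 = 15.4890. B = V − Δ·S = 143.7850.
(2,2): S=212.6048. Δ = (V_up−V_dn)/(S_up−S_dn) = (0.0000−5.0266)/(246.6216−148.8234) = -0.0514. V = [p*·0.0000 + (1−p*)·5.0266]/1.07 = 0.9191. B = V − Δ·S = 11.8466.
(1,0): S=110.6000. Δ = (V_up−V_dn)/(S_up−S_dn) = (15.4890−66.3650)/(128.2960−77.4200) = -1.0000. V = [p*·15.4890 + (1−p*)·66.3650]/1.07 = 23.7785. B = V − Δ·S = 134.3785.
(1,1): S=183.2800. Δ = (V_up−V_dn)/(S_up−S_dn) = (0.9191−15.4890)/(212.6048−128.2960) = -0.1728. V = [p*·0.9191 + (1−p*)·15.4890]/1.07 = 3.5231. B = V − Δ·S = 35.1969.
(0,0): S=158.0000. Δ = (V_up−V_dn)/(S_up−S_dn) = (3.5231−23.7785)/(183.2800−110.6000) = -0.2787. V = [p*·3.5231 + (1−p*)·23.7785]/1.07 = 6.9964. B = V − Δ·S = 51.0299.
Self-financing check: at every node Δ·S+B equals the discounted successor values.

(0,0): Delta=-0.2787 Bond=51.0299
(1,0): Delta=-1.0000 Bond=134.3785
(1,1): Delta=-0.1728 Bond=35.1969
(2,0): Delta=-1.0000 Bond=143.7850
(2,1): Delta=-1.0000 Bond=143.7850
(2,2): Delta=-0.0514 Bond=11.8466
V0=6.9964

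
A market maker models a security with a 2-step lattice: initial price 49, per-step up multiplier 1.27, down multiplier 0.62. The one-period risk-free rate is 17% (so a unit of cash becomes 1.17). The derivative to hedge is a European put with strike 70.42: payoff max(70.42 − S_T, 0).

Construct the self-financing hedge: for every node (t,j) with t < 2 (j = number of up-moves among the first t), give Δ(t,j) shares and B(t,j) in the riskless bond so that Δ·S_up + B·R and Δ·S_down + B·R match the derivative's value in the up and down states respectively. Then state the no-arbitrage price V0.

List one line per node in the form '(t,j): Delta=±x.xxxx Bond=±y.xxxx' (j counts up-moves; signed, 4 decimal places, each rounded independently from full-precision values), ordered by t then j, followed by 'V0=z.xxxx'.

(0,0): Delta=-0.8044 Bond=46.3651
(1,0): Delta=-1.0000 Bond=60.1880
(1,1): Delta=-0.7871 Bond=53.1670
V0=6.9472

Under the risk-neutral measure, an up-move has probability p* = (R−d)/(u−d) = 0.8462 and values discount at R = 1.17.
Terminal payoffs: V(2,0)=51.5844, V(2,1)=31.8374, V(2,2)=0.0000
  t=1,j=0: stock 30.3800 → up 38.5826 (V=31.8374), down 18.8356 (V=51.5844). Price 29.8080; hedge Δ=-1.0000, bond B=60.1880.
  t=1,j=1: stock 62.2300 → up 79.0321 (V=0.0000), down 38.5826 (V=31.8374). Price 4.1864; hedge Δ=-0.7871, bond B=53.1670.
  t=0,j=0: stock 49.0000 → up 62.2300 (V=4.1864), down 30.3800 (V=29.8080). Price 6.9472; hedge Δ=-0.8044, bond B=46.3651.
Root portfolio cost Δ·49+B reproduces V0=6.9472.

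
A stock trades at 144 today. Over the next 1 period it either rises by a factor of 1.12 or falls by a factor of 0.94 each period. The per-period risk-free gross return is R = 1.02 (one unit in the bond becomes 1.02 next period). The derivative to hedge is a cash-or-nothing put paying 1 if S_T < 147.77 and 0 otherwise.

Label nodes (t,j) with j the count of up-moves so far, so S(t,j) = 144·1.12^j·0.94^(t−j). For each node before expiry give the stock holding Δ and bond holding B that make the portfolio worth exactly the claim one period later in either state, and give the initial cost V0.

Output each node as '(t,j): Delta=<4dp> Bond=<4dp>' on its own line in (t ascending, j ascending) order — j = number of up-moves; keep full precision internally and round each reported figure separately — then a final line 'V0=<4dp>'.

(0,0): Delta=-0.0386 Bond=6.1002
V0=0.5447

Since d<R<u, set p* = (R−d)/(u−d) = 0.4444; price each node as the discounted p*-expectation of its children.
Terminal payoffs: V(1,0)=1.0000, V(1,1)=0.0000
Node (0,0) S=144.0000: V=(p*·0.0000+(1−p*)·1.0000)/1.02=0.5447; Δ=(0.0000−1.0000)/(161.2800−135.3600)=-0.0386; B=V−Δ·S=6.1002
Check: Δ(0,0)·S0 + B(0,0) = 0.5447 = V0.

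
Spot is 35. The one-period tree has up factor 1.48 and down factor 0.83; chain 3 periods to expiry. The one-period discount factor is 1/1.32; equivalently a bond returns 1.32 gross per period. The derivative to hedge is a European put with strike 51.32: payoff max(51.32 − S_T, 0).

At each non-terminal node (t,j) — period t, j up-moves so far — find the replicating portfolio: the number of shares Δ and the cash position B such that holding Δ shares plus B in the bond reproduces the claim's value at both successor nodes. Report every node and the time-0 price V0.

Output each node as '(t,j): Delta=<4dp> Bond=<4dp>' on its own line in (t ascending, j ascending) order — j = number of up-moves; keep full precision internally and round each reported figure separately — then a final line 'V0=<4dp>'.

The replicating-portfolio and risk-neutral prices coincide; use p* = (1.32−0.83)/(1.48−0.83) = 0.7538 for the latter.
Terminal values V(3,·): V(3,0)=31.3075, V(3,1)=15.6350, V(3,2)=0.0000, V(3,3)=0.0000
Node (2,0) S=24.1115: V=(p*·15.6350+(1−p*)·31.3075)/1.32=14.7673; Δ=(15.6350−31.3075)/(35.6850−20.0125)=-1.0000; B=V−Δ·S=38.8788
Node (2,1) S=42.9940: V=(p*·0.0000+(1−p*)·15.6350)/1.32=2.9156; Δ=(0.0000−15.6350)/(63.6311−35.6850)=-0.5595; B=V−Δ·S=26.9694
Node (2,2) S=76.6640: V=(p*·0.0000+(1−p*)·0.0000)/1.32=0.0000; Δ=(0.0000−0.0000)/(113.4627−63.6311)=0.0000; B=V−Δ·S=0.0000
Node (1,0) S=29.0500: V=(p*·2.9156+(1−p*)·14.7673)/1.32=4.4189; Δ=(2.9156−14.7673)/(42.9940−24.1115)=-0.6277; B=V−Δ·S=22.6522
Node (1,1) S=51.8000: V=(p*·0.0000+(1−p*)·2.9156)/1.32=0.5437; Δ=(0.0000−2.9156)/(76.6640−42.9940)=-0.0866; B=V−Δ·S=5.0293
Node (0,0) S=35.0000: V=(p*·0.5437+(1−p*)·4.4189)/1.32=1.1345; Δ=(0.5437−4.4189)/(51.8000−29.0500)=-0.1703; B=V−Δ·S=7.0964
Check: Δ(0,0)·S0 + B(0,0) = 1.1345 = V0.

(0,0): Delta=-0.1703 Bond=7.0964
(1,0): Delta=-0.6277 Bond=22.6522
(1,1): Delta=-0.0866 Bond=5.0293
(2,0): Delta=-1.0000 Bond=38.8788
(2,1): Delta=-0.5595 Bond=26.9694
(2,2): Delta=0.0000 Bond=0.0000
V0=1.1345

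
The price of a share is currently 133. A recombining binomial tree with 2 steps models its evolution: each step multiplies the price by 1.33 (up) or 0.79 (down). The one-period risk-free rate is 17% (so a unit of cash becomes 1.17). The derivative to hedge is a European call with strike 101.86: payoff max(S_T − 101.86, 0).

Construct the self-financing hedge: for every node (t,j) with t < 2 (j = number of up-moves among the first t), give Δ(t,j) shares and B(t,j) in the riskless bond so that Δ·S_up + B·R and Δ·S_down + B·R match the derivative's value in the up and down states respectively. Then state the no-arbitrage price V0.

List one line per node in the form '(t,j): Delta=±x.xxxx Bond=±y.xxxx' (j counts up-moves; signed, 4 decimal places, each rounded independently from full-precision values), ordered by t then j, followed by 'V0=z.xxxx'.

Risk-neutral probability p* = (R−d)/(u−d) = (1.17−0.79)/(1.33−0.79) = 0.7037.
Terminal payoffs: V(2,0)=0.0000, V(2,1)=37.8831, V(2,2)=133.4037
(1,0): S=105.0700. Δ = (V_up−V_dn)/(S_up−S_dn) = (37.8831−0.0000)/(139.7431−83.0053) = 0.6677. V = [p*·37.8831 + (1−p*)·0.0000]/1.17 = 22.7850. B = V − Δ·S = -47.3689.
(1,1): S=176.8900. Δ = (V_up−V_dn)/(S_up−S_dn) = (133.4037−37.8831)/(235.2637−139.7431) = 1.0000. V = [p*·133.4037 + (1−p*)·37.8831]/1.17 = 89.8302. B = V − Δ·S = -87.0598.
(0,0): S=133.0000. Δ = (V_up−V_dn)/(S_up−S_dn) = (89.8302−22.7850)/(176.8900−105.0700) = 0.9335. V = [p*·89.8302 + (1−p*)·22.7850]/1.17 = 59.7991. B = V − Δ·S = -64.3586.
Root portfolio cost Δ·133+B reproduces V0=59.7991.

(0,0): Delta=0.9335 Bond=-64.3586
(1,0): Delta=0.6677 Bond=-47.3689
(1,1): Delta=1.0000 Bond=-87.0598
V0=59.7991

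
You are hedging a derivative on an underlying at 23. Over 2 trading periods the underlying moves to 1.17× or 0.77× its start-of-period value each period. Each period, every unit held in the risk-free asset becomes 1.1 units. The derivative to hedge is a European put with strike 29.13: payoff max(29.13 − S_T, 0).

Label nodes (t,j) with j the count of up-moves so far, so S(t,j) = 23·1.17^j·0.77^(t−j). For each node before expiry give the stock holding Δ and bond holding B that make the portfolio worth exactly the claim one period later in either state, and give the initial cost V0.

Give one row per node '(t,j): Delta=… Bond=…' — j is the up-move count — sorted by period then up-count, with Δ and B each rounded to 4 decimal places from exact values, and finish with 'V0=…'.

(0,0): Delta=-0.8080 Bond=20.9838
(1,0): Delta=-1.0000 Bond=26.4818
(1,1): Delta=-0.7812 Bond=22.3611
V0=2.3989

Risk-neutral probability p* = (R−d)/(u−d) = (1.1−0.77)/(1.17−0.77) = 0.8250.
Terminal payoffs: V(2,0)=15.4933, V(2,1)=8.4093, V(2,2)=0.0000
  t=1,j=0: stock 17.7100 → up 20.7207 (V=8.4093), down 13.6367 (V=15.4933). Price 8.7718; hedge Δ=-1.0000, bond B=26.4818.
  t=1,j=1: stock 26.9100 → up 31.4847 (V=0.0000), down 20.7207 (V=8.4093). Price 1.3378; hedge Δ=-0.7812, bond B=22.3611.
  t=0,j=0: stock 23.0000 → up 26.9100 (V=1.3378), down 17.7100 (V=8.7718). Price 2.3989; hedge Δ=-0.8080, bond B=20.9838.
Root portfolio cost Δ·23+B reproduces V0=2.3989.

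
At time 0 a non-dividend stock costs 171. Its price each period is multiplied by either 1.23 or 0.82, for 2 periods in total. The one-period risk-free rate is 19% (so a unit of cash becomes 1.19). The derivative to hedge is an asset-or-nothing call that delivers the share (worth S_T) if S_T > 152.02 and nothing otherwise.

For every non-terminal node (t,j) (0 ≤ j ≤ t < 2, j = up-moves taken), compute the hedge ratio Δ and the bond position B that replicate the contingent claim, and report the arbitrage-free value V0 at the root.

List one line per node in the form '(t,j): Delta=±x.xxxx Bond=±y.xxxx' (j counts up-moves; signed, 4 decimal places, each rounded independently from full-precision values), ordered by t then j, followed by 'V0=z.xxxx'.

Under the risk-neutral measure, an up-move has probability p* = (R−d)/(u−d) = 0.9024 and values discount at R = 1.19.
Terminal values V(2,·): V(2,0)=0.0000, V(2,1)=172.4706, V(2,2)=258.7059
  t=1,j=0: stock 140.2200 → up 172.4706 (V=172.4706), down 114.9804 (V=0.0000). Price 130.7934; hedge Δ=3.0000, bond B=-289.8666.
  t=1,j=1: stock 210.3300 → up 258.7059 (V=258.7059), down 172.4706 (V=172.4706). Price 210.3300; hedge Δ=1.0000, bond B=0.0000.
  t=0,j=0: stock 171.0000 → up 210.3300 (V=210.3300), down 140.2200 (V=130.7934). Price 170.2272; hedge Δ=1.1345, bond B=-23.7644.
Check: Δ(0,0)·S0 + B(0,0) = 170.2272 = V0.

(0,0): Delta=1.1345 Bond=-23.7644
(1,0): Delta=3.0000 Bond=-289.8666
(1,1): Delta=1.0000 Bond=0.0000
V0=170.2272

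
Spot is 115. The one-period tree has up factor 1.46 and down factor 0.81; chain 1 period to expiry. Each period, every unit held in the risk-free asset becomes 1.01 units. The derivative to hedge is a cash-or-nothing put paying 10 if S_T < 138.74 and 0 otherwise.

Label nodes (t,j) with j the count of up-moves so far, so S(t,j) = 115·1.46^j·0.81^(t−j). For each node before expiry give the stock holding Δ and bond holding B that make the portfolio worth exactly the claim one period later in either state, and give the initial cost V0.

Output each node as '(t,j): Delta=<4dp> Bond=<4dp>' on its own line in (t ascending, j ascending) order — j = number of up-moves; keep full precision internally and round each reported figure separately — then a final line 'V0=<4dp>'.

(0,0): Delta=-0.1338 Bond=22.2391
V0=6.8545

Under the risk-neutral measure, an up-move has probability p* = (R−d)/(u−d) = 0.3077 and values discount at R = 1.01.
Payoff layer (t=1): V(1,0)=10.0000, V(1,1)=0.0000
(0,0): S=115.0000. Δ = (V_up−V_dn)/(S_up−S_dn) = (0.0000−10.0000)/(167.9000−93.1500) = -0.1338. V = [p*·0.0000 + (1−p*)·10.0000]/1.01 = 6.8545. B = V − Δ·S = 22.2391.
Check: Δ(0,0)·S0 + B(0,0) = 6.8545 = V0.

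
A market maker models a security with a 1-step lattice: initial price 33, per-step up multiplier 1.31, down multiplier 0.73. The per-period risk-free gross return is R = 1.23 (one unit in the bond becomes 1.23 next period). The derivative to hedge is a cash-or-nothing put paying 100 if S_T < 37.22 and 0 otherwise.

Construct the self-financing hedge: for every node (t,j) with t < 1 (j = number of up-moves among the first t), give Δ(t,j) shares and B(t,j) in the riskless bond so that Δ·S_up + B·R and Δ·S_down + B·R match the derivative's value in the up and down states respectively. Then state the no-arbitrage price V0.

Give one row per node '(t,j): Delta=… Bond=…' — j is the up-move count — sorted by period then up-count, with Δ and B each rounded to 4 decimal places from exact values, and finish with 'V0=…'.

The replicating-portfolio and risk-neutral prices coincide; use p* = (1.23−0.73)/(1.31−0.73) = 0.8621 for the latter.
Terminal payoffs: V(1,0)=100.0000, V(1,1)=0.0000
  t=0,j=0: stock 33.0000 → up 43.2300 (V=0.0000), down 24.0900 (V=100.0000). Price 11.2139; hedge Δ=-5.2247, bond B=183.6277.
Root portfolio cost Δ·33+B reproduces V0=11.2139.

(0,0): Delta=-5.2247 Bond=183.6277
V0=11.2139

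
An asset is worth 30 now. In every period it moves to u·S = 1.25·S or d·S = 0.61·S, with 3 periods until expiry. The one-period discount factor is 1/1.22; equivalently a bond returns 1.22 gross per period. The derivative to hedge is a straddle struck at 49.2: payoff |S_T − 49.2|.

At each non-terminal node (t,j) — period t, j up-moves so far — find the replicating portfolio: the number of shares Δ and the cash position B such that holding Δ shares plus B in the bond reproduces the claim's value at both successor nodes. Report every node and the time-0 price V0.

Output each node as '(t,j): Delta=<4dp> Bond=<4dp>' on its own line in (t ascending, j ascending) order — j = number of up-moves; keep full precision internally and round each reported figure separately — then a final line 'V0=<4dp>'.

(0,0): Delta=-0.4028 Bond=18.1362
(1,0): Delta=-1.0000 Bond=33.0556
(1,1): Delta=-0.3884 Bond=21.5887
(2,0): Delta=-1.0000 Bond=40.3279
(2,1): Delta=-1.0000 Bond=40.3279
(2,2): Delta=-0.3738 Bond=25.6501
V0=6.0534

Under the risk-neutral measure, an up-move has probability p* = (R−d)/(u−d) = 0.9531 and values discount at R = 1.22.
Payoff layer (t=3): V(3,0)=42.3906, V(3,1)=35.2463, V(3,2)=20.6063, V(3,3)=9.3937
  t=2,j=0: stock 11.1630 → up 13.9537 (V=35.2463), down 6.8094 (V=42.3906). Price 29.1649; hedge Δ=-1.0000, bond B=40.3279.
  t=2,j=1: stock 22.8750 → up 28.5938 (V=20.6063), down 13.9537 (V=35.2463). Price 17.4529; hedge Δ=-1.0000, bond B=40.3279.
  t=2,j=2: stock 46.8750 → up 58.5938 (V=9.3937), down 28.5938 (V=20.6063). Price 8.1306; hedge Δ=-0.3738, bond B=25.6501.
  t=1,j=0: stock 18.3000 → up 22.8750 (V=17.4529), down 11.1630 (V=29.1649). Price 14.7556; hedge Δ=-1.0000, bond B=33.0556.
  t=1,j=1: stock 37.5000 → up 46.8750 (V=8.1306), down 22.8750 (V=17.4529). Price 7.0226; hedge Δ=-0.3884, bond B=21.5887.
  t=0,j=0: stock 30.0000 → up 37.5000 (V=7.0226), down 18.3000 (V=14.7556). Price 6.0534; hedge Δ=-0.4028, bond B=18.1362.
Self-financing check: at every node Δ·S+B equals the discounted successor values.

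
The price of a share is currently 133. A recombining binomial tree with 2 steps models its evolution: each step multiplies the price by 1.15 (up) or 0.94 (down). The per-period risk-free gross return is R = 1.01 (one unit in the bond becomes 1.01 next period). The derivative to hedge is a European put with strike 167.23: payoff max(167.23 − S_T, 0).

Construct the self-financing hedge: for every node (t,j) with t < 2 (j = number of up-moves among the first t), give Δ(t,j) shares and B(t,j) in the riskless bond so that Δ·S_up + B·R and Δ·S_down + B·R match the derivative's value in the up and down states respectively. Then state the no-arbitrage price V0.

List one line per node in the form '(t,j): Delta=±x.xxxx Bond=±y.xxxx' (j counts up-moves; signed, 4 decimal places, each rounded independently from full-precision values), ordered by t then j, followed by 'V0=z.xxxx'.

(0,0): Delta=-0.8976 Bond=151.2646
(1,0): Delta=-1.0000 Bond=165.5743
(1,1): Delta=-0.7303 Bond=127.1832
V0=31.8784

The replicating-portfolio and risk-neutral prices coincide; use p* = (1.01−0.94)/(1.15−0.94) = 0.3333 for the latter.
Payoff layer (t=2): V(2,0)=49.7112, V(2,1)=23.4570, V(2,2)=0.0000
(1,0): S=125.0200. Δ = (V_up−V_dn)/(S_up−S_dn) = (23.4570−49.7112)/(143.7730−117.5188) = -1.0000. V = [p*·23.4570 + (1−p*)·49.7112]/1.01 = 40.5543. B = V − Δ·S = 165.5743.
(1,1): S=152.9500. Δ = (V_up−V_dn)/(S_up−S_dn) = (0.0000−23.4570)/(175.8925−143.7730) = -0.7303. V = [p*·0.0000 + (1−p*)·23.4570]/1.01 = 15.4832. B = V − Δ·S = 127.1832.
(0,0): S=133.0000. Δ = (V_up−V_dn)/(S_up−S_dn) = (15.4832−40.5543)/(152.9500−125.0200) = -0.8976. V = [p*·15.4832 + (1−p*)·40.5543]/1.01 = 31.8784. B = V − Δ·S = 151.2646.
Each (Δ,B) replicates both successor values, so the strategy is self-financing and V0 is arbitrage-free.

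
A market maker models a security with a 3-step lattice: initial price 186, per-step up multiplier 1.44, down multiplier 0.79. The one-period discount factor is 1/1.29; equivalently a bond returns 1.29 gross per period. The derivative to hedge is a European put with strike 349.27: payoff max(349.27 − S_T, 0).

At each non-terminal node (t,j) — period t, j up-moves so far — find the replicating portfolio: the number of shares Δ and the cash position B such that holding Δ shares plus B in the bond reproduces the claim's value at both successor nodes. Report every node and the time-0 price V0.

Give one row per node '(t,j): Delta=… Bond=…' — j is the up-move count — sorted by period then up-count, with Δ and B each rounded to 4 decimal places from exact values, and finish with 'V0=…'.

Under the risk-neutral measure, an up-move has probability p* = (R−d)/(u−d) = 0.7692 and values discount at R = 1.29.
Terminal payoffs: V(3,0)=257.5647, V(3,1)=182.1111, V(3,2)=44.5752, V(3,3)=0.0000
  t=2,j=0: stock 116.0826 → up 167.1589 (V=182.1111), down 91.7053 (V=257.5647). Price 154.6693; hedge Δ=-1.0000, bond B=270.7519.
  t=2,j=1: stock 211.5936 → up 304.6948 (V=44.5752), down 167.1589 (V=182.1111). Price 59.1583; hedge Δ=-1.0000, bond B=270.7519.
  t=2,j=2: stock 385.6896 → up 555.3930 (V=0.0000), down 304.6948 (V=44.5752). Price 7.9741; hedge Δ=-0.1778, bond B=76.5514.
  t=1,j=0: stock 146.9400 → up 211.5936 (V=59.1583), down 116.0826 (V=154.6693). Price 62.9452; hedge Δ=-1.0000, bond B=209.8852.
  t=1,j=1: stock 267.8400 → up 385.6896 (V=7.9741), down 211.5936 (V=59.1583). Price 15.3379; hedge Δ=-0.2940, bond B=94.0828.
  t=0,j=0: stock 186.0000 → up 267.8400 (V=15.3379), down 146.9400 (V=62.9452). Price 20.4063; hedge Δ=-0.3938, bond B=93.6484.
Each (Δ,B) replicates both successor values, so the strategy is self-financing and V0 is arbitrage-free.

(0,0): Delta=-0.3938 Bond=93.6484
(1,0): Delta=-1.0000 Bond=209.8852
(1,1): Delta=-0.2940 Bond=94.0828
(2,0): Delta=-1.0000 Bond=270.7519
(2,1): Delta=-1.0000 Bond=270.7519
(2,2): Delta=-0.1778 Bond=76.5514
V0=20.4063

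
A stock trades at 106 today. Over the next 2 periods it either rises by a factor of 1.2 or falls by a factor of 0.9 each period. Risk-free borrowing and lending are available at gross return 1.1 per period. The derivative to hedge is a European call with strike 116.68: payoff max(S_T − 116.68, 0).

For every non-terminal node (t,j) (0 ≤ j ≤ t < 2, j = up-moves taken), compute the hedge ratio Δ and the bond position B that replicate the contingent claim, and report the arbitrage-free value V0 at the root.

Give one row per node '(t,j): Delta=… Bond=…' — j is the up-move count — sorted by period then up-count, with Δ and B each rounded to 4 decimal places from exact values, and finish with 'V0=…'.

(0,0): Delta=0.6853 Bond=-59.4380
(1,0): Delta=0.0000 Bond=0.0000
(1,1): Delta=0.9423 Bond=-98.0727
V0=13.2084

The replicating-portfolio and risk-neutral prices coincide; use p* = (1.1−0.9)/(1.2−0.9) = 0.6667 for the latter.
Payoff layer (t=2): V(2,0)=0.0000, V(2,1)=0.0000, V(2,2)=35.9600
(1,0): S=95.4000. Δ = (V_up−V_dn)/(S_up−S_dn) = (0.0000−0.0000)/(114.4800−85.8600) = 0.0000. V = [p*·0.0000 + (1−p*)·0.0000]/1.1 = 0.0000. B = V − Δ·S = 0.0000.
(1,1): S=127.2000. Δ = (V_up−V_dn)/(S_up−S_dn) = (35.9600−0.0000)/(152.6400−114.4800) = 0.9423. V = [p*·35.9600 + (1−p*)·0.0000]/1.1 = 21.7939. B = V − Δ·S = -98.0727.
(0,0): S=106.0000. Δ = (V_up−V_dn)/(S_up−S_dn) = (21.7939−0.0000)/(127.2000−95.4000) = 0.6853. V = [p*·21.7939 + (1−p*)·0.0000]/1.1 = 13.2084. B = V − Δ·S = -59.4380.
Check: Δ(0,0)·S0 + B(0,0) = 13.2084 = V0.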